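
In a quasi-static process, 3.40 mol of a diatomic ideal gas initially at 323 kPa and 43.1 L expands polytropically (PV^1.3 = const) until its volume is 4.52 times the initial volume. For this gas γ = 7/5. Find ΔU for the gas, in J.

-12700 J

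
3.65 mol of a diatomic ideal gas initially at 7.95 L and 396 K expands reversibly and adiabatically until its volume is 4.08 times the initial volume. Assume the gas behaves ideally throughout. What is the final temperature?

226 K

P₁ = nRT₁/V₁ = 3.65×8.314×396/7.95 = 1510 kPa.
Adiabatic: TV^(γ−1) = const ⇒ T₂ = 396×(0.245)^0.400 = 226 K; PV^γ = const ⇒ P₂ = 211 kPa.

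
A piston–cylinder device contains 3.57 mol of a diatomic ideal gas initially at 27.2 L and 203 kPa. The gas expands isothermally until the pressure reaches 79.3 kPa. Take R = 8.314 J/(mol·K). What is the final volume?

T₁ = P₁V₁/(nR) = 203×27.2/(3.57×8.314) = 186 K.
Isothermal: T stays 186 K; PV = const ⇒ V₂ = 69.6 L, P₂ = 79.3 kPa.

69.6 L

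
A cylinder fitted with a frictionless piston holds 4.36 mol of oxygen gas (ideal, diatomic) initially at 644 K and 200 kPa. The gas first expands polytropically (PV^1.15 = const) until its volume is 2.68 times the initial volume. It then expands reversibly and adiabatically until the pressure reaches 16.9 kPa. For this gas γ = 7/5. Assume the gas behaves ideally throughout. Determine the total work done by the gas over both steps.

37400 J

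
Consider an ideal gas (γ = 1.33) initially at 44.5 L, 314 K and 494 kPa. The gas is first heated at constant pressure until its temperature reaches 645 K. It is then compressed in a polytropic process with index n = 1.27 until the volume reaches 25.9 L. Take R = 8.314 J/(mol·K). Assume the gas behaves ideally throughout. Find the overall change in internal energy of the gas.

n = P₁V₁/(RT₁) = 494×44.5/(8.314×314) = 8.42 mol.
Step 1 — Isobaric: P stays 494 kPa; V/T = const ⇒ T₂ = 645 K, V₂ = 91.4 L.
W = PΔV = 494×(91.4−44.5) kPa·L = 23200 J.
ΔU = nCvΔT = 8.42×25.2×(645−314) = 70200 J.
Q = ΔU + W = nCpΔT = 93400 J.
State after step 1: P = 494 kPa, V = 91.4 L, T = 645 K.
Step 2 — Polytropic n=1.27: T₂ = T₁(V₁/V₂)^(n−1) = 645×(3.53)^0.27 = 907 K; P₂ = P₁(V₁/V₂)^n = 2450 kPa.
W = (P₁V₁−P₂V₂)/(n−1) = (494×91.4−2450×25.9)/0.27 = -67800 J.
ΔU = nCvΔT = 8.42×25.2×(907−645) = 55500 J.
Q = ΔU + W = -12300 J.
Net over both steps: W = -44700 J, Q = 81100 J, ΔU = 126000 J.

126000 J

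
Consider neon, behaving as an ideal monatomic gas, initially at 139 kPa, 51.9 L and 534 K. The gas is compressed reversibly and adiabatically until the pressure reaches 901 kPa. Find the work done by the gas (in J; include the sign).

-12000 J

n = P₁V₁/(RT₁) = 139×51.9/(8.314×534) = 1.62 mol.
Adiabatic: T₂/T₁ = (P₂/P₁)^((γ−1)/γ) ⇒ T₂ = 534×(6.48)^0.400 = 1130 K; V₂ = 16.9 L.
ΔU = nCvΔT = 1.62×12.5×(1130−534) = 12000 J.
Q = 0 for an adiabatic process, so W = −ΔU = -12000 J.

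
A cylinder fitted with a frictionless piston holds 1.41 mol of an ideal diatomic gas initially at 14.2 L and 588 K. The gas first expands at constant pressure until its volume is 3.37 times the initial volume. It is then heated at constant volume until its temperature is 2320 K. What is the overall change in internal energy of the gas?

P₁ = nRT₁/V₁ = 1.41×8.314×588/14.2 = 485 kPa.
Step 1 — Isobaric: P stays 485 kPa; V/T = const ⇒ T₂ = 1980 K, V₂ = 47.9 L.
W = PΔV = 485×(47.9−14.2) kPa·L = 16300 J.
ΔU = nCvΔT = 1.41×20.8×(1980−588) = 40800 J.
Q = ΔU + W = nCpΔT = 57200 J.
State after step 1: P = 485 kPa, V = 47.9 L, T = 1980 K.
Step 2 — Isochoric: V stays 47.9 L; P/T = const ⇒ T₂ = 2320 K, P₂ = 568 kPa.
W = 0 (no volume change).
ΔU = nCvΔT = 1.41×20.8×(2320−1980) = 9920 J.
Q = ΔU = 9920 J.
Net over both steps: W = 16300 J, Q = 67100 J, ΔU = 50800 J.

50800 J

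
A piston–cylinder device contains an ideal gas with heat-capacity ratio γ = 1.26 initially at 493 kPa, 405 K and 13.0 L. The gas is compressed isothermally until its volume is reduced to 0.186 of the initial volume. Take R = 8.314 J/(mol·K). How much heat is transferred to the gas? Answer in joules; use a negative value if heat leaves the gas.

n = P₁V₁/(RT₁) = 493×13.0/(8.314×405) = 1.90 mol.
Isothermal: T stays 405 K; PV = const ⇒ V₂ = 2.42 L, P₂ = 2650 kPa.
ΔU = 0 (ideal gas, T constant).
W = nRT ln(V₂/V₁) = 1.90×8.314×405×ln(0.186) = -10800 J.
Q = ΔU + W = -10800 J.

-10800 J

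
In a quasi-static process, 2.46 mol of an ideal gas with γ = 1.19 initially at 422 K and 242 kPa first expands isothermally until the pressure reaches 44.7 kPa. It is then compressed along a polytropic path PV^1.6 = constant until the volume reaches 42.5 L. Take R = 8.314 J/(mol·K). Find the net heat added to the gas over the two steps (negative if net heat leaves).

V₁ = nRT₁/P₁ = 2.46×8.314×422/242 = 35.7 L.
Step 1 — Isothermal: T stays 422 K; PV = const ⇒ V₂ = 193 L, P₂ = 44.7 kPa.
ΔU = 0 (ideal gas, T constant).
W = nRT ln(V₂/V₁) = 2.46×8.314×422×ln(5.41) = 14600 J.
Q = ΔU + W = 14600 J.
State after step 1: P = 44.7 kPa, V = 193 L, T = 422 K.
Step 2 — Polytropic n=1.6: T₂ = T₁(V₁/V₂)^(n−1) = 422×(4.54)^0.60 = 1050 K; P₂ = P₁(V₁/V₂)^n = 504 kPa.
W = (P₁V₁−P₂V₂)/(n−1) = (44.7×193−504×42.5)/0.60 = -21300 J.
ΔU = nCvΔT = 2.46×43.8×(1050−422) = 67200 J.
Q = ΔU + W = 45900 J.
Net over both steps: W = -6710 J, Q = 60500 J, ΔU = 67200 J.

60500 J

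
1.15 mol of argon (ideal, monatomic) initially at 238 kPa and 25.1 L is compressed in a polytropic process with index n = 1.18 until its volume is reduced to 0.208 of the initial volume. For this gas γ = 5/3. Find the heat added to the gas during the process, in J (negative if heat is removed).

T₁ = P₁V₁/(nR) = 238×25.1/(1.15×8.314) = 625 K.
Polytropic n=1.18: T₂ = T₁(V₁/V₂)^(n−1) = 625×(4.81)^0.18 = 829 K; P₂ = P₁(V₁/V₂)^n = 1520 kPa.
W = (P₁V₁−P₂V₂)/(n−1) = (238×25.1−1520×5.22)/0.18 = -10800 J.
ΔU = nCvΔT = 1.15×12.5×(829−625) = 2930 J.
Q = ΔU + W = -7910 J.

-7910 J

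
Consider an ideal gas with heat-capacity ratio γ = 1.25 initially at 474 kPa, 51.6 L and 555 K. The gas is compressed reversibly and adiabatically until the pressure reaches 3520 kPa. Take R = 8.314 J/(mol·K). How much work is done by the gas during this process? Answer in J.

-48300 J

n = P₁V₁/(RT₁) = 474×51.6/(8.314×555) = 5.30 mol.
Adiabatic: T₂/T₁ = (P₂/P₁)^((γ−1)/γ) ⇒ T₂ = 555×(7.43)^0.200 = 829 K; V₂ = 10.4 L.
ΔU = nCvΔT = 5.30×33.3×(829−555) = 48300 J.
Q = 0 for an adiabatic process, so W = −ΔU = -48300 J.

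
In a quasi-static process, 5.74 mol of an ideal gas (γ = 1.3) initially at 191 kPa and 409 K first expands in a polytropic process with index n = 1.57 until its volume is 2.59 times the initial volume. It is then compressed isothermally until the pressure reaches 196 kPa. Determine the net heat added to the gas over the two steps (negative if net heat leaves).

V₁ = nRT₁/P₁ = 5.74×8.314×409/191 = 102 L.
Step 1 — Polytropic n=1.57: T₂ = T₁(V₁/V₂)^(n−1) = 409×(0.386)^0.57 = 238 K; P₂ = P₁(V₁/V₂)^n = 42.9 kPa.
W = (P₁V₁−P₂V₂)/(n−1) = (191×102−42.9×265)/0.57 = 14300 J.
ΔU = nCvΔT = 5.74×27.7×(238−409) = -27200 J.
Q = ΔU + W = -12900 J.
State after step 1: P = 42.9 kPa, V = 265 L, T = 238 K.
Step 2 — Isothermal: T stays 238 K; PV = const ⇒ V₂ = 57.9 L, P₂ = 196 kPa.
ΔU = 0 (ideal gas, T constant).
W = nRT ln(V₂/V₁) = 5.74×8.314×238×ln(0.219) = -17200 J.
Q = ΔU + W = -17200 J.
Net over both steps: W = -2910 J, Q = -30100 J, ΔU = -27200 J.

-30100 J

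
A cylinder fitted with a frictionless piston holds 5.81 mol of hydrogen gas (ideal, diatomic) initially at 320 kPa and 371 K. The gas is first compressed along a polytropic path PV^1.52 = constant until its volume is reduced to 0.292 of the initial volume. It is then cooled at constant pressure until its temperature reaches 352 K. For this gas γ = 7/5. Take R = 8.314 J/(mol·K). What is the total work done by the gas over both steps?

V₁ = nRT₁/P₁ = 5.81×8.314×371/320 = 56.0 L.
Step 1 — Polytropic n=1.52: T₂ = T₁(V₁/V₂)^(n−1) = 371×(3.42)^0.52 = 704 K; P₂ = P₁(V₁/V₂)^n = 2080 kPa.
W = (P₁V₁−P₂V₂)/(n−1) = (320×56.0−2080×16.4)/0.52 = -30900 J.
ΔU = nCvΔT = 5.81×20.8×(704−371) = 40200 J.
Q = ΔU + W = 9270 J.
State after step 1: P = 2080 kPa, V = 16.4 L, T = 704 K.
Step 2 — Isobaric: P stays 2080 kPa; V/T = const ⇒ T₂ = 352 K, V₂ = 8.18 L.
W = PΔV = 2080×(8.18−16.4) kPa·L = -17000 J.
ΔU = nCvΔT = 5.81×20.8×(352−704) = -42500 J.
Q = ΔU + W = nCpΔT = -59500 J.
Net over both steps: W = -47900 J, Q = -50200 J, ΔU = -2290 J.

-47900 J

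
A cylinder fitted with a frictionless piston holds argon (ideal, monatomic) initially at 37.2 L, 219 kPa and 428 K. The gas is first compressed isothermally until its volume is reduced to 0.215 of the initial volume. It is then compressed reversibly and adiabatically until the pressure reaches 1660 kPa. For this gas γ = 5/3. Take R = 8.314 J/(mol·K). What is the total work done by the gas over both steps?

-15200 J

n = P₁V₁/(RT₁) = 219×37.2/(8.314×428) = 2.29 mol.
Step 1 — Isothermal: T stays 428 K; PV = const ⇒ V₂ = 8.00 L, P₂ = 1020 kPa.
ΔU = 0 (ideal gas, T constant).
W = nRT ln(V₂/V₁) = 2.29×8.314×428×ln(0.215) = -12500 J.
Q = ΔU + W = -12500 J.
State after step 1: P = 1020 kPa, V = 8.00 L, T = 428 K.
Step 2 — Adiabatic: T₂/T₁ = (P₂/P₁)^((γ−1)/γ) ⇒ T₂ = 428×(1.63)^0.400 = 520 K; V₂ = 5.97 L.
ΔU = nCvΔT = 2.29×12.5×(520−428) = 2640 J.
Q = 0 for an adiabatic process, so W = −ΔU = -2640 J.
Net over both steps: W = -15200 J, Q = -12500 J, ΔU = 2640 J.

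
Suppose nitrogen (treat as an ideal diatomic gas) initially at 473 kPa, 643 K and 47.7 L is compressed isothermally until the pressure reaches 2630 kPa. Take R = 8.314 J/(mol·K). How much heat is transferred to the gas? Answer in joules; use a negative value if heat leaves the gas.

-38700 J

n = P₁V₁/(RT₁) = 473×47.7/(8.314×643) = 4.22 mol.
Isothermal: T stays 643 K; PV = const ⇒ V₂ = 8.58 L, P₂ = 2630 kPa.
ΔU = 0 (ideal gas, T constant).
W = nRT ln(V₂/V₁) = 4.22×8.314×643×ln(0.180) = -38700 J.
Q = ΔU + W = -38700 J.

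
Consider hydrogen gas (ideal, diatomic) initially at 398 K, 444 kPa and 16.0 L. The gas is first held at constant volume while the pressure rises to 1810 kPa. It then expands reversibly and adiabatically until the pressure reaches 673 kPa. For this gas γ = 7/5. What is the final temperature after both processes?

n = P₁V₁/(RT₁) = 444×16.0/(8.314×398) = 2.15 mol.
Step 1 — Isochoric: V stays 16.0 L; P/T = const ⇒ T₂ = 1620 K, P₂ = 1810 kPa.
W = 0 (no volume change).
ΔU = nCvΔT = 2.15×20.8×(1620−398) = 54600 J.
Q = ΔU = 54600 J.
State after step 1: P = 1810 kPa, V = 16.0 L, T = 1620 K.
Step 2 — Adiabatic: T₂/T₁ = (P₂/P₁)^((γ−1)/γ) ⇒ T₂ = 1620×(0.372)^0.286 = 1220 K; V₂ = 32.4 L.
ΔU = nCvΔT = 2.15×20.8×(1220−1620) = -17800 J.
Q = 0 for an adiabatic process, so W = −ΔU = 17800 J.
Net over both steps: W = 17800 J, Q = 54600 J, ΔU = 36800 J.

1220 K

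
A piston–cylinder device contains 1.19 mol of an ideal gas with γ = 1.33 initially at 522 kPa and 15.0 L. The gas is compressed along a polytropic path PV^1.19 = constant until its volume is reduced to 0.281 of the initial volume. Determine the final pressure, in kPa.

T₁ = P₁V₁/(nR) = 522×15.0/(1.19×8.314) = 791 K.
Polytropic n=1.19: T₂ = T₁(V₁/V₂)^(n−1) = 791×(3.56)^0.19 = 1010 K; P₂ = P₁(V₁/V₂)^n = 2360 kPa.

2360 kPa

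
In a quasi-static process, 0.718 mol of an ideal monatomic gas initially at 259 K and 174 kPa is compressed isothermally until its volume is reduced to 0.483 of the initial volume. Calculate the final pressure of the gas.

360 kPa

V₁ = nRT₁/P₁ = 0.718×8.314×259/174 = 8.89 L.
Isothermal: T stays 259 K; PV = const ⇒ V₂ = 4.29 L, P₂ = 360 kPa.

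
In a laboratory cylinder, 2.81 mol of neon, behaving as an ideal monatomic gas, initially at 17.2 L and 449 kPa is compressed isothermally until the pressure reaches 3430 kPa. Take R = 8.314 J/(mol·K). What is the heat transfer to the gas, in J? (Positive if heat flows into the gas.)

T₁ = P₁V₁/(nR) = 449×17.2/(2.81×8.314) = 331 K.
Isothermal: T stays 331 K; PV = const ⇒ V₂ = 2.25 L, P₂ = 3430 kPa.
ΔU = 0 (ideal gas, T constant).
W = nRT ln(V₂/V₁) = 2.81×8.314×331×ln(0.131) = -15700 J.
Q = ΔU + W = -15700 J.

-15700 J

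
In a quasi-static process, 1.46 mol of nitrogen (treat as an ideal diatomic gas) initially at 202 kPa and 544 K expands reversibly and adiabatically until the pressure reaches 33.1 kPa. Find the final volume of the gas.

119 L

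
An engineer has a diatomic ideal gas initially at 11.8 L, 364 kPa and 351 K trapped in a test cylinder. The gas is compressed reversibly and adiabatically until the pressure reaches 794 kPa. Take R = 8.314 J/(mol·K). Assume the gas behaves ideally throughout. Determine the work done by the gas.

-2680 J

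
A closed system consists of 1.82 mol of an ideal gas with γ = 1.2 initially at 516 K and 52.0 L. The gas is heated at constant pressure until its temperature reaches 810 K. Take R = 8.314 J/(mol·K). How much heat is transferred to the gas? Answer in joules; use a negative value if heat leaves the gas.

26700 J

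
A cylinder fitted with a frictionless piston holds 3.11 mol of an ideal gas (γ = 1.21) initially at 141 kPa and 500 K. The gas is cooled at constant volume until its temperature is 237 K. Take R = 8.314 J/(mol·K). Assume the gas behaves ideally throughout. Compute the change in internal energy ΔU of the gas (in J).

V₁ = nRT₁/P₁ = 3.11×8.314×500/141 = 91.7 L.
Isochoric: V stays 91.7 L; P/T = const ⇒ T₂ = 237 K, P₂ = 66.8 kPa.
For an ideal gas ΔU = nCvΔT with Cv = R/(γ−1) = 39.6 J/(mol·K).
ΔU = 3.11×39.6×(237−500) = -32400 J.

-32400 J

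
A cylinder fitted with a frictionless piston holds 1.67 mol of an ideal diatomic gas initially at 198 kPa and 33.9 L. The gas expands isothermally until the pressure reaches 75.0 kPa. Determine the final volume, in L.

T₁ = P₁V₁/(nR) = 198×33.9/(1.67×8.314) = 483 K.
Isothermal: T stays 483 K; PV = const ⇒ V₂ = 89.5 L, P₂ = 75.0 kPa.

89.5 L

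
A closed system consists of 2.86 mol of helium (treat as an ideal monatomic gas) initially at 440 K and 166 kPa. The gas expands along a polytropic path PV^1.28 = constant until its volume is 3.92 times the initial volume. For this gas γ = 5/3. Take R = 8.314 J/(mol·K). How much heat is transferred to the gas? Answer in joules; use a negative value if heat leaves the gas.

V₁ = nRT₁/P₁ = 2.86×8.314×440/166 = 63.0 L.
Polytropic n=1.28: T₂ = T₁(V₁/V₂)^(n−1) = 440×(0.255)^0.28 = 300 K; P₂ = P₁(V₁/V₂)^n = 28.9 kPa.
W = (P₁V₁−P₂V₂)/(n−1) = (166×63.0−28.9×247)/0.28 = 11900 J.
ΔU = nCvΔT = 2.86×12.5×(300−440) = -4990 J.
Q = ΔU + W = 6890 J.

6890 J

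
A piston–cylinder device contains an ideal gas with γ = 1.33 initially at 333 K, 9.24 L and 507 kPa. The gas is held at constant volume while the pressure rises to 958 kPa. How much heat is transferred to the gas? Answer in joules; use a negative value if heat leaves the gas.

12600 J

n = P₁V₁/(RT₁) = 507×9.24/(8.314×333) = 1.69 mol.
Isochoric: V stays 9.24 L; P/T = const ⇒ T₂ = 629 K, P₂ = 958 kPa.
W = 0 (no volume change).
ΔU = nCvΔT = 1.69×25.2×(629−333) = 12600 J.
Q = ΔU = 12600 J.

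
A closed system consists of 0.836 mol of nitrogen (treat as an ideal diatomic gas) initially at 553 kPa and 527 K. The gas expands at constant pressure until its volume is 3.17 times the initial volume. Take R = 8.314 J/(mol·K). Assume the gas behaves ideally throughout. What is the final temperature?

V₁ = nRT₁/P₁ = 0.836×8.314×527/553 = 6.62 L.
Isobaric: P stays 553 kPa; V/T = const ⇒ T₂ = 1670 K, V₂ = 21.0 L.

1670 K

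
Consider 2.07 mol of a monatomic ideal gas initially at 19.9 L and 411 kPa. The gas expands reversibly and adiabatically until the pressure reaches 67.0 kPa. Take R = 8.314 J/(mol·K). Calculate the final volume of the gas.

59.1 L

T₁ = P₁V₁/(nR) = 411×19.9/(2.07×8.314) = 475 K.
Adiabatic: T₂/T₁ = (P₂/P₁)^((γ−1)/γ) ⇒ T₂ = 475×(0.163)^0.400 = 230 K; V₂ = 59.1 L.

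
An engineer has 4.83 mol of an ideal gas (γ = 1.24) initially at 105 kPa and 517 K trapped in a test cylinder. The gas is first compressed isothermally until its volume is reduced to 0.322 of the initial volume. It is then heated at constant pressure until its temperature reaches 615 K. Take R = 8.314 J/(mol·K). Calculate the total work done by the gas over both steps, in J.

-19600 J

V₁ = nRT₁/P₁ = 4.83×8.314×517/105 = 198 L.
Step 1 — Isothermal: T stays 517 K; PV = const ⇒ V₂ = 63.7 L, P₂ = 326 kPa.
ΔU = 0 (ideal gas, T constant).
W = nRT ln(V₂/V₁) = 4.83×8.314×517×ln(0.322) = -23500 J.
Q = ΔU + W = -23500 J.
State after step 1: P = 326 kPa, V = 63.7 L, T = 517 K.
Step 2 — Isobaric: P stays 326 kPa; V/T = const ⇒ T₂ = 615 K, V₂ = 75.7 L.
W = PΔV = 326×(75.7−63.7) kPa·L = 3940 J.
ΔU = nCvΔT = 4.83×34.6×(615−517) = 16400 J.
Q = ΔU + W = nCpΔT = 20300 J.
Net over both steps: W = -19600 J, Q = -3190 J, ΔU = 16400 J.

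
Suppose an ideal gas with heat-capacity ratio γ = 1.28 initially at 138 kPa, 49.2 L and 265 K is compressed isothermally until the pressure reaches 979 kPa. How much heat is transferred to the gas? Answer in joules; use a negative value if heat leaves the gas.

n = P₁V₁/(RT₁) = 138×49.2/(8.314×265) = 3.08 mol.
Isothermal: T stays 265 K; PV = const ⇒ V₂ = 6.94 L, P₂ = 979 kPa.
ΔU = 0 (ideal gas, T constant).
W = nRT ln(V₂/V₁) = 3.08×8.314×265×ln(0.141) = -13300 J.
Q = ΔU + W = -13300 J.

-13300 J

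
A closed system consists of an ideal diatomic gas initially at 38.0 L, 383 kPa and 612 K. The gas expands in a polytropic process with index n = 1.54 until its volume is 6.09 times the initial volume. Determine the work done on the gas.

n = P₁V₁/(RT₁) = 383×38.0/(8.314×612) = 2.86 mol.
Polytropic n=1.54: T₂ = T₁(V₁/V₂)^(n−1) = 612×(0.164)^0.54 = 231 K; P₂ = P₁(V₁/V₂)^n = 23.7 kPa.
W = (P₁V₁−P₂V₂)/(n−1) = (383×38.0−23.7×231)/0.54 = 16800 J.
Work done on the gas = −W_by = -16800 J.

-16800 J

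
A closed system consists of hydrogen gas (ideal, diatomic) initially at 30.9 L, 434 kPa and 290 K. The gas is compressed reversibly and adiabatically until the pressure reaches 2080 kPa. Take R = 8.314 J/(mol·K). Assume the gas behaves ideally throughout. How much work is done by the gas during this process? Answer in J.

n = P₁V₁/(RT₁) = 434×30.9/(8.314×290) = 5.56 mol.
Adiabatic: T₂/T₁ = (P₂/P₁)^((γ−1)/γ) ⇒ T₂ = 290×(4.79)^0.286 = 454 K; V₂ = 10.1 L.
ΔU = nCvΔT = 5.56×20.8×(454−290) = 18900 J.
Q = 0 for an adiabatic process, so W = −ΔU = -18900 J.

-18900 J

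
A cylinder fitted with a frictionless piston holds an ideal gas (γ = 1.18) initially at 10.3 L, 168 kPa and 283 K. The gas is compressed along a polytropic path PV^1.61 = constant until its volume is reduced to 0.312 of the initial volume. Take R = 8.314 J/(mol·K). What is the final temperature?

576 K

Polytropic n=1.61: T₂ = T₁(V₁/V₂)^(n−1) = 283×(3.21)^0.61 = 576 K; P₂ = P₁(V₁/V₂)^n = 1100 kPa.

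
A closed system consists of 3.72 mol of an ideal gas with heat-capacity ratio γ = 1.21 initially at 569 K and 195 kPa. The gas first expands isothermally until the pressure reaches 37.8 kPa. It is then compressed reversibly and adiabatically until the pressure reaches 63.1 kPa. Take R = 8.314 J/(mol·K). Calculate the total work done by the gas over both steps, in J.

V₁ = nRT₁/P₁ = 3.72×8.314×569/195 = 90.2 L.
Step 1 — Isothermal: T stays 569 K; PV = const ⇒ V₂ = 466 L, P₂ = 37.8 kPa.
ΔU = 0 (ideal gas, T constant).
W = nRT ln(V₂/V₁) = 3.72×8.314×569×ln(5.16) = 28900 J.
Q = ΔU + W = 28900 J.
State after step 1: P = 37.8 kPa, V = 466 L, T = 569 K.
Step 2 — Adiabatic: T₂/T₁ = (P₂/P₁)^((γ−1)/γ) ⇒ T₂ = 569×(1.67)^0.174 = 622 K; V₂ = 305 L.
ΔU = nCvΔT = 3.72×39.6×(622−569) = 7790 J.
Q = 0 for an adiabatic process, so W = −ΔU = -7790 J.
Net over both steps: W = 21100 J, Q = 28900 J, ΔU = 7790 J.

21100 J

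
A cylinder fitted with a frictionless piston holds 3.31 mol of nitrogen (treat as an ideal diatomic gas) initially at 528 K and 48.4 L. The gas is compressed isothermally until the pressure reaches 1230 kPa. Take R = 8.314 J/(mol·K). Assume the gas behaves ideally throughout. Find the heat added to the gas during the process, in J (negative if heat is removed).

P₁ = nRT₁/V₁ = 3.31×8.314×528/48.4 = 300 kPa.
Isothermal: T stays 528 K; PV = const ⇒ V₂ = 11.8 L, P₂ = 1230 kPa.
ΔU = 0 (ideal gas, T constant).
W = nRT ln(V₂/V₁) = 3.31×8.314×528×ln(0.244) = -20500 J.
Q = ΔU + W = -20500 J.

-20500 J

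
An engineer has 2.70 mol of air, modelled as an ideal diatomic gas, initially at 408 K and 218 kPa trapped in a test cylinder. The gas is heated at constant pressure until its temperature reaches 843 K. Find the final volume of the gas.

86.8 L

V₁ = nRT₁/P₁ = 2.70×8.314×408/218 = 42.0 L.
Isobaric: P stays 218 kPa; V/T = const ⇒ T₂ = 843 K, V₂ = 86.8 L.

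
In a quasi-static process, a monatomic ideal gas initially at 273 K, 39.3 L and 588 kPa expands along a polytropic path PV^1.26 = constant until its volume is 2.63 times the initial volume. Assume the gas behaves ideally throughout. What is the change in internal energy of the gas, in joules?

-7710 J

n = P₁V₁/(RT₁) = 588×39.3/(8.314×273) = 10.2 mol.
Polytropic n=1.26: T₂ = T₁(V₁/V₂)^(n−1) = 273×(0.380)^0.26 = 212 K; P₂ = P₁(V₁/V₂)^n = 174 kPa.
For an ideal gas ΔU = nCvΔT with Cv = (3/2)R = 12.5 J/(mol·K).
ΔU = 10.2×12.5×(212−273) = -7710 J.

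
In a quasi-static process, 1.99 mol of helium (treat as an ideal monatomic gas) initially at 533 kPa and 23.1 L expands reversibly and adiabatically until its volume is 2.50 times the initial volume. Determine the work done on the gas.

T₁ = P₁V₁/(nR) = 533×23.1/(1.99×8.314) = 744 K.
Adiabatic: TV^(γ−1) = const ⇒ T₂ = 744×(0.400)^0.667 = 404 K; PV^γ = const ⇒ P₂ = 116 kPa.
ΔU = nCvΔT = 1.99×12.5×(404−744) = -8440 J.
Q = 0 for an adiabatic process, so W = −ΔU = 8440 J.
Work done on the gas = −W_by = -8440 J.

-8440 J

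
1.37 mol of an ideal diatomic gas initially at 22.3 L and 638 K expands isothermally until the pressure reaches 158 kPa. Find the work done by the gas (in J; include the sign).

P₁ = nRT₁/V₁ = 1.37×8.314×638/22.3 = 326 kPa.
Isothermal: T stays 638 K; PV = const ⇒ V₂ = 46.0 L, P₂ = 158 kPa.
W = nRT ln(V₂/V₁) = 1.37×8.314×638×ln(2.06) = 5260 J.

5260 J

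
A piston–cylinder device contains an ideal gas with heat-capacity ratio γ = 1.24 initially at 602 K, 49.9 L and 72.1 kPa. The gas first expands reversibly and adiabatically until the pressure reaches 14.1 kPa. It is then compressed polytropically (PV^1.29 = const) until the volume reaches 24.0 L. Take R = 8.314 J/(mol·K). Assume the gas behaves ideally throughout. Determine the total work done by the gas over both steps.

-3280 J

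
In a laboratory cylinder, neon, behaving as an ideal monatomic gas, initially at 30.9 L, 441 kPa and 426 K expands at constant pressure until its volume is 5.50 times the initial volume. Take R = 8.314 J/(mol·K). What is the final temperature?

2340 K

Isobaric: P stays 441 kPa; V/T = const ⇒ T₂ = 2340 K, V₂ = 170 L.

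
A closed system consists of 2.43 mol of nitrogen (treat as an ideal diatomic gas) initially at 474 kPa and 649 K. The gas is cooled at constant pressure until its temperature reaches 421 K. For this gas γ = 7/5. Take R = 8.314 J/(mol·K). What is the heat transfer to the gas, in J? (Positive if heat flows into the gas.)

V₁ = nRT₁/P₁ = 2.43×8.314×649/474 = 27.7 L.
Isobaric: P stays 474 kPa; V/T = const ⇒ T₂ = 421 K, V₂ = 17.9 L.
W = PΔV = 474×(17.9−27.7) kPa·L = -4610 J.
ΔU = nCvΔT = 2.43×20.8×(421−649) = -11500 J.
Q = ΔU + W = nCpΔT = -16100 J.

-16100 J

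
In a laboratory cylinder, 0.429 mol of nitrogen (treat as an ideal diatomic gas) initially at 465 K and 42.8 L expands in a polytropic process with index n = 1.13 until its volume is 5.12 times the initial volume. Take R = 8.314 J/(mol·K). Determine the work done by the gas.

2440 J

P₁ = nRT₁/V₁ = 0.429×8.314×465/42.8 = 38.8 kPa.
Polytropic n=1.13: T₂ = T₁(V₁/V₂)^(n−1) = 465×(0.195)^0.13 = 376 K; P₂ = P₁(V₁/V₂)^n = 6.12 kPa.
W = (P₁V₁−P₂V₂)/(n−1) = (38.8×42.8−6.12×219)/0.13 = 2440 J.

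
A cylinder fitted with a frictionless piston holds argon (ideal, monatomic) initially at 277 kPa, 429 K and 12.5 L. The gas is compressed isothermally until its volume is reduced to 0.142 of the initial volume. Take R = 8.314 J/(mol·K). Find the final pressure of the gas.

Isothermal: T stays 429 K; PV = const ⇒ V₂ = 1.77 L, P₂ = 1950 kPa.

1950 kPa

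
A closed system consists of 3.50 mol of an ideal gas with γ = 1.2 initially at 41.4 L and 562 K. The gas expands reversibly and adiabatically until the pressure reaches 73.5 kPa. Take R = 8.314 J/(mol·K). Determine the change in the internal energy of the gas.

P₁ = nRT₁/V₁ = 3.50×8.314×562/41.4 = 395 kPa.
Adiabatic: T₂/T₁ = (P₂/P₁)^((γ−1)/γ) ⇒ T₂ = 562×(0.186)^0.167 = 425 K; V₂ = 168 L.
For an ideal gas ΔU = nCvΔT with Cv = R/(γ−1) = 41.6 J/(mol·K).
ΔU = 3.50×41.6×(425−562) = -20000 J.

-20000 J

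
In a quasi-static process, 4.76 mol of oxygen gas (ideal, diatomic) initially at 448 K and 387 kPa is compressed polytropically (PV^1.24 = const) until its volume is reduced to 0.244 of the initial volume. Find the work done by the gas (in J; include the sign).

V₁ = nRT₁/P₁ = 4.76×8.314×448/387 = 45.8 L.
Polytropic n=1.24: T₂ = T₁(V₁/V₂)^(n−1) = 448×(4.10)^0.24 = 628 K; P₂ = P₁(V₁/V₂)^n = 2230 kPa.
W = (P₁V₁−P₂V₂)/(n−1) = (387×45.8−2230×11.2)/0.24 = -29800 J.

-29800 J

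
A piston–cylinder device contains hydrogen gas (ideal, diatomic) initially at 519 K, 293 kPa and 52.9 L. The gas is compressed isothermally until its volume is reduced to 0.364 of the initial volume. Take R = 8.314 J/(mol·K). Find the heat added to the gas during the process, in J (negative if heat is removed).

n = P₁V₁/(RT₁) = 293×52.9/(8.314×519) = 3.59 mol.
Isothermal: T stays 519 K; PV = const ⇒ V₂ = 19.3 L, P₂ = 805 kPa.
ΔU = 0 (ideal gas, T constant).
W = nRT ln(V₂/V₁) = 3.59×8.314×519×ln(0.364) = -15700 J.
Q = ΔU + W = -15700 J.

-15700 J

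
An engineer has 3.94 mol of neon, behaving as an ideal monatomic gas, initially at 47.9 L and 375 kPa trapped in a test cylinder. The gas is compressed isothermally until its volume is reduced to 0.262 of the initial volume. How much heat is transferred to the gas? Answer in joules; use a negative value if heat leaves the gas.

T₁ = P₁V₁/(nR) = 375×47.9/(3.94×8.314) = 548 K.
Isothermal: T stays 548 K; PV = const ⇒ V₂ = 12.5 L, P₂ = 1430 kPa.
ΔU = 0 (ideal gas, T constant).
W = nRT ln(V₂/V₁) = 3.94×8.314×548×ln(0.262) = -24100 J.
Q = ΔU + W = -24100 J.

-24100 J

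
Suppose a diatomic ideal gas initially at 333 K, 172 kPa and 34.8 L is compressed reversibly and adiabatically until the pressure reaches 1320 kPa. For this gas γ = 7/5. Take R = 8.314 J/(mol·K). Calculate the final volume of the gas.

8.12 L

Adiabatic: T₂/T₁ = (P₂/P₁)^((γ−1)/γ) ⇒ T₂ = 333×(7.67)^0.286 = 596 K; V₂ = 8.12 L.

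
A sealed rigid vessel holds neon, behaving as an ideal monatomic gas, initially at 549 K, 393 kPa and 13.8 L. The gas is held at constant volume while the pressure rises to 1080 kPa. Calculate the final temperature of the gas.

Isochoric: V stays 13.8 L; P/T = const ⇒ T₂ = 1510 K, P₂ = 1080 kPa.

1510 K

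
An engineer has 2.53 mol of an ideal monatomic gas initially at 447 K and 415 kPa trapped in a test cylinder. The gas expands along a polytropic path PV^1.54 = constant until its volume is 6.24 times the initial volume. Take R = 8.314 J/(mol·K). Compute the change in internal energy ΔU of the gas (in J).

V₁ = nRT₁/P₁ = 2.53×8.314×447/415 = 22.7 L.
Polytropic n=1.54: T₂ = T₁(V₁/V₂)^(n−1) = 447×(0.160)^0.54 = 166 K; P₂ = P₁(V₁/V₂)^n = 24.7 kPa.
For an ideal gas ΔU = nCvΔT with Cv = (3/2)R = 12.5 J/(mol·K).
ΔU = 2.53×12.5×(166−447) = -8860 J.

-8860 J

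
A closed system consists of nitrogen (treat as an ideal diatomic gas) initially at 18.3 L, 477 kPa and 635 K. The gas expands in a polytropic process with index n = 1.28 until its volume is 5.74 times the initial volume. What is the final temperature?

389 K

Polytropic n=1.28: T₂ = T₁(V₁/V₂)^(n−1) = 635×(0.174)^0.28 = 389 K; P₂ = P₁(V₁/V₂)^n = 50.9 kPa.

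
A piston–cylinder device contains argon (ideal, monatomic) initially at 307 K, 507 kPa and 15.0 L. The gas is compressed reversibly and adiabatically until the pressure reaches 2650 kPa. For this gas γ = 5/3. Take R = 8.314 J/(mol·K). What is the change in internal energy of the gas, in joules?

n = P₁V₁/(RT₁) = 507×15.0/(8.314×307) = 2.98 mol.
Adiabatic: T₂/T₁ = (P₂/P₁)^((γ−1)/γ) ⇒ T₂ = 307×(5.23)^0.400 = 595 K; V₂ = 5.56 L.
For an ideal gas ΔU = nCvΔT with Cv = (3/2)R = 12.5 J/(mol·K).
ΔU = 2.98×12.5×(595−307) = 10700 J.

10700 J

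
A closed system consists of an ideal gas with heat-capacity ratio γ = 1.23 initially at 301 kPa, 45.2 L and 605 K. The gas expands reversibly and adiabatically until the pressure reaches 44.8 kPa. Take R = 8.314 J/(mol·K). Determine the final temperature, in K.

Adiabatic: T₂/T₁ = (P₂/P₁)^((γ−1)/γ) ⇒ T₂ = 605×(0.149)^0.187 = 424 K; V₂ = 213 L.

424 K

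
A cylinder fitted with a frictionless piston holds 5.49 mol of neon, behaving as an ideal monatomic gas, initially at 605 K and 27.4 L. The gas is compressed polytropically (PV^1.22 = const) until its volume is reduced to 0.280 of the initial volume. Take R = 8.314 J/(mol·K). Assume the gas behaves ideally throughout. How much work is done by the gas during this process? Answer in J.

-40600 J

P₁ = nRT₁/V₁ = 5.49×8.314×605/27.4 = 1010 kPa.
Polytropic n=1.22: T₂ = T₁(V₁/V₂)^(n−1) = 605×(3.57)^0.22 = 801 K; P₂ = P₁(V₁/V₂)^n = 4760 kPa.
W = (P₁V₁−P₂V₂)/(n−1) = (1010×27.4−4760×7.67)/0.22 = -40600 J.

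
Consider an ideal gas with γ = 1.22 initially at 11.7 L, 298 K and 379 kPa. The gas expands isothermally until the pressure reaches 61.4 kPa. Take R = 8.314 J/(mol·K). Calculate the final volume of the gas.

Isothermal: T stays 298 K; PV = const ⇒ V₂ = 72.2 L, P₂ = 61.4 kPa.

72.2 L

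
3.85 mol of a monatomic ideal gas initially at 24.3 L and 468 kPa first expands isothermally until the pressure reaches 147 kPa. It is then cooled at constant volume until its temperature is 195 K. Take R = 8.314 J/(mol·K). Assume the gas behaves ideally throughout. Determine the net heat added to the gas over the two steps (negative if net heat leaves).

5470 J

T₁ = P₁V₁/(nR) = 468×24.3/(3.85×8.314) = 355 K.
Step 1 — Isothermal: T stays 355 K; PV = const ⇒ V₂ = 77.4 L, P₂ = 147 kPa.
ΔU = 0 (ideal gas, T constant).
W = nRT ln(V₂/V₁) = 3.85×8.314×355×ln(3.18) = 13200 J.
Q = ΔU + W = 13200 J.
State after step 1: P = 147 kPa, V = 77.4 L, T = 355 K.
Step 2 — Isochoric: V stays 77.4 L; P/T = const ⇒ T₂ = 195 K, P₂ = 80.7 kPa.
W = 0 (no volume change).
ΔU = nCvΔT = 3.85×12.5×(195−355) = -7700 J.
Q = ΔU = -7700 J.
Net over both steps: W = 13200 J, Q = 5470 J, ΔU = -7700 J.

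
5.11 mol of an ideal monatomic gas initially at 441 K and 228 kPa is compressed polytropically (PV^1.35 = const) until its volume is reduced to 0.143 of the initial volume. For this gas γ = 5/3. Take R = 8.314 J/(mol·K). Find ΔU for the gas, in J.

V₁ = nRT₁/P₁ = 5.11×8.314×441/228 = 82.2 L.
Polytropic n=1.35: T₂ = T₁(V₁/V₂)^(n−1) = 441×(6.99)^0.35 = 871 K; P₂ = P₁(V₁/V₂)^n = 3150 kPa.
For an ideal gas ΔU = nCvΔT with Cv = (3/2)R = 12.5 J/(mol·K).
ΔU = 5.11×12.5×(871−441) = 27400 J.

27400 J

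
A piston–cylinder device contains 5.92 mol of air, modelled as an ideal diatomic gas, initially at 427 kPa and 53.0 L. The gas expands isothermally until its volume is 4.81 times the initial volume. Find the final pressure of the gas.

T₁ = P₁V₁/(nR) = 427×53.0/(5.92×8.314) = 460 K.
Isothermal: T stays 460 K; PV = const ⇒ V₂ = 255 L, P₂ = 88.8 kPa.

88.8 kPa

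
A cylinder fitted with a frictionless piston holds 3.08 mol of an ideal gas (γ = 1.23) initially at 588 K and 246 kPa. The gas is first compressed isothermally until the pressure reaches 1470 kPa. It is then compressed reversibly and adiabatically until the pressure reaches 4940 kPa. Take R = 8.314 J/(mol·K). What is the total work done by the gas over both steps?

-43600 J

V₁ = nRT₁/P₁ = 3.08×8.314×588/246 = 61.2 L.
Step 1 — Isothermal: T stays 588 K; PV = const ⇒ V₂ = 10.2 L, P₂ = 1470 kPa.
ΔU = 0 (ideal gas, T constant).
W = nRT ln(V₂/V₁) = 3.08×8.314×588×ln(0.167) = -26900 J.
Q = ΔU + W = -26900 J.
State after step 1: P = 1470 kPa, V = 10.2 L, T = 588 K.
Step 2 — Adiabatic: T₂/T₁ = (P₂/P₁)^((γ−1)/γ) ⇒ T₂ = 588×(3.36)^0.187 = 738 K; V₂ = 3.82 L.
ΔU = nCvΔT = 3.08×36.1×(738−588) = 16700 J.
Q = 0 for an adiabatic process, so W = −ΔU = -16700 J.
Net over both steps: W = -43600 J, Q = -26900 J, ΔU = 16700 J.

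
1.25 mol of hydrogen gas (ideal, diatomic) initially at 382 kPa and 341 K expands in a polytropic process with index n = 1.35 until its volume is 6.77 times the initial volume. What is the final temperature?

V₁ = nRT₁/P₁ = 1.25×8.314×341/382 = 9.28 L.
Polytropic n=1.35: T₂ = T₁(V₁/V₂)^(n−1) = 341×(0.148)^0.35 = 175 K; P₂ = P₁(V₁/V₂)^n = 28.9 kPa.

175 K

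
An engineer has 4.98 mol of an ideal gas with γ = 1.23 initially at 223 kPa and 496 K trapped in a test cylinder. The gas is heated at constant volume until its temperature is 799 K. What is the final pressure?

V₁ = nRT₁/P₁ = 4.98×8.314×496/223 = 92.1 L.
Isochoric: V stays 92.1 L; P/T = const ⇒ T₂ = 799 K, P₂ = 359 kPa.

359 kPa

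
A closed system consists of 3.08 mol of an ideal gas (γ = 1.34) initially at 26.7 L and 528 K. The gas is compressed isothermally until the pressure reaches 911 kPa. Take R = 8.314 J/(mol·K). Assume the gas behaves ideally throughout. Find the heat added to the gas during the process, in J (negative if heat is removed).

P₁ = nRT₁/V₁ = 3.08×8.314×528/26.7 = 506 kPa.
Isothermal: T stays 528 K; PV = const ⇒ V₂ = 14.8 L, P₂ = 911 kPa.
ΔU = 0 (ideal gas, T constant).
W = nRT ln(V₂/V₁) = 3.08×8.314×528×ln(0.556) = -7940 J.
Q = ΔU + W = -7940 J.

-7940 J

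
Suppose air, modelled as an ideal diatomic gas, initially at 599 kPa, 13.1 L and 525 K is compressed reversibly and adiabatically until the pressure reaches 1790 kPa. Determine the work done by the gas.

-7200 J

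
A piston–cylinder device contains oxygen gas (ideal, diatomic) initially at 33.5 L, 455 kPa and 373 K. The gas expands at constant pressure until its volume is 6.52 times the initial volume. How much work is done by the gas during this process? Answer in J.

84100 J

n = P₁V₁/(RT₁) = 455×33.5/(8.314×373) = 4.92 mol.
Isobaric: P stays 455 kPa; V/T = const ⇒ T₂ = 2430 K, V₂ = 218 L.
W = PΔV = 455×(218−33.5) kPa·L = 84100 J.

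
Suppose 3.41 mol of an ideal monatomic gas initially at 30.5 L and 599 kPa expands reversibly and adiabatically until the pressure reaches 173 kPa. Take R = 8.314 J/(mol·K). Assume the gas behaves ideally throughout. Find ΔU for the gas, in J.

-10700 J

T₁ = P₁V₁/(nR) = 599×30.5/(3.41×8.314) = 644 K.
Adiabatic: T₂/T₁ = (P₂/P₁)^((γ−1)/γ) ⇒ T₂ = 644×(0.289)^0.400 = 392 K; V₂ = 64.3 L.
For an ideal gas ΔU = nCvΔT with Cv = (3/2)R = 12.5 J/(mol·K).
ΔU = 3.41×12.5×(392−644) = -10700 J.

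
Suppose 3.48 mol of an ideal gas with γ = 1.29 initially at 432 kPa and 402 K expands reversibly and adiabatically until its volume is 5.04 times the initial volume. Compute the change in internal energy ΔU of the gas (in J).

V₁ = nRT₁/P₁ = 3.48×8.314×402/432 = 26.9 L.
Adiabatic: TV^(γ−1) = const ⇒ T₂ = 402×(0.198)^0.290 = 251 K; PV^γ = const ⇒ P₂ = 53.6 kPa.
For an ideal gas ΔU = nCvΔT with Cv = R/(γ−1) = 28.7 J/(mol·K).
ΔU = 3.48×28.7×(251−402) = -15000 J.

-15000 J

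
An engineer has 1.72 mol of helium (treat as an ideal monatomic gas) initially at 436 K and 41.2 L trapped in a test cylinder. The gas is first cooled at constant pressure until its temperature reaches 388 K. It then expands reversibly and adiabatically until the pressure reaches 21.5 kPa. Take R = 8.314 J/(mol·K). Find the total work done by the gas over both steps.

P₁ = nRT₁/V₁ = 1.72×8.314×436/41.2 = 151 kPa.
Step 1 — Isobaric: P stays 151 kPa; V/T = const ⇒ T₂ = 388 K, V₂ = 36.7 L.
W = PΔV = 151×(36.7−41.2) kPa·L = -686 J.
ΔU = nCvΔT = 1.72×12.5×(388−436) = -1030 J.
Q = ΔU + W = nCpΔT = -1720 J.
State after step 1: P = 151 kPa, V = 36.7 L, T = 388 K.
Step 2 — Adiabatic: T₂/T₁ = (P₂/P₁)^((γ−1)/γ) ⇒ T₂ = 388×(0.142)^0.400 = 178 K; V₂ = 118 L.
ΔU = nCvΔT = 1.72×12.5×(178−388) = -4510 J.
Q = 0 for an adiabatic process, so W = −ΔU = 4510 J.
Net over both steps: W = 3820 J, Q = -1720 J, ΔU = -5540 J.

3820 J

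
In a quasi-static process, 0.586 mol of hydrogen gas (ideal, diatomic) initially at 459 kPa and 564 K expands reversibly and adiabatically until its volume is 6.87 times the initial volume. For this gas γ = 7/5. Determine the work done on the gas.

V₁ = nRT₁/P₁ = 0.586×8.314×564/459 = 5.99 L.
Adiabatic: TV^(γ−1) = const ⇒ T₂ = 564×(0.146)^0.400 = 261 K; PV^γ = const ⇒ P₂ = 30.9 kPa.
ΔU = nCvΔT = 0.586×20.8×(261−564) = -3690 J.
Q = 0 for an adiabatic process, so W = −ΔU = 3690 J.
Work done on the gas = −W_by = -3690 J.

-3690 J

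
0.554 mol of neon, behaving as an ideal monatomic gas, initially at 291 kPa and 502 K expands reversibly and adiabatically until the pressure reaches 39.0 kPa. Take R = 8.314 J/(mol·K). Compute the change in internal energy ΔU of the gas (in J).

V₁ = nRT₁/P₁ = 0.554×8.314×502/291 = 7.95 L.
Adiabatic: T₂/T₁ = (P₂/P₁)^((γ−1)/γ) ⇒ T₂ = 502×(0.134)^0.400 = 225 K; V₂ = 26.5 L.
For an ideal gas ΔU = nCvΔT with Cv = (3/2)R = 12.5 J/(mol·K).
ΔU = 0.554×12.5×(225−502) = -1920 J.

-1920 J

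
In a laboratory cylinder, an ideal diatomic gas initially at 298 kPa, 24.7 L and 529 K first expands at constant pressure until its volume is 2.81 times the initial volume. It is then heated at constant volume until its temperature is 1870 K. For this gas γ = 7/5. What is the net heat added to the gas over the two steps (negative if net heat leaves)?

n = P₁V₁/(RT₁) = 298×24.7/(8.314×529) = 1.67 mol.
Step 1 — Isobaric: P stays 298 kPa; V/T = const ⇒ T₂ = 1490 K, V₂ = 69.4 L.
W = PΔV = 298×(69.4−24.7) kPa·L = 13300 J.
ΔU = nCvΔT = 1.67×20.8×(1490−529) = 33300 J.
Q = ΔU + W = nCpΔT = 46600 J.
State after step 1: P = 298 kPa, V = 69.4 L, T = 1490 K.
Step 2 — Isochoric: V stays 69.4 L; P/T = const ⇒ T₂ = 1870 K, P₂ = 375 kPa.
W = 0 (no volume change).
ΔU = nCvΔT = 1.67×20.8×(1870−1490) = 13300 J.
Q = ΔU = 13300 J.
Net over both steps: W = 13300 J, Q = 60000 J, ΔU = 46600 J.

60000 J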